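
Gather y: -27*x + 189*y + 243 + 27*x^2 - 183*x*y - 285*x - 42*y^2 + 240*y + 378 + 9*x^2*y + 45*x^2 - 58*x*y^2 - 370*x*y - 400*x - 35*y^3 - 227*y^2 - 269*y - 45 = 72*x^2 - 712*x - 35*y^3 + y^2*(-58*x - 269) + y*(9*x^2 - 553*x + 160) + 576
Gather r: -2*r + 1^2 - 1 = -2*r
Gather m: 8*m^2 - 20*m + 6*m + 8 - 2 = 8*m^2 - 14*m + 6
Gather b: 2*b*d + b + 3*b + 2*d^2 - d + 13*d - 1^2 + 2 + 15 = b*(2*d + 4) + 2*d^2 + 12*d + 16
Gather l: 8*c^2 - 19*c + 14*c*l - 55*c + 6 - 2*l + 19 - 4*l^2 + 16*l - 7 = 8*c^2 - 74*c - 4*l^2 + l*(14*c + 14) + 18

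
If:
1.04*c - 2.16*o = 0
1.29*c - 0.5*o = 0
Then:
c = 0.00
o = 0.00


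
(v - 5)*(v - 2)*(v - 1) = v^3 - 8*v^2 + 17*v - 10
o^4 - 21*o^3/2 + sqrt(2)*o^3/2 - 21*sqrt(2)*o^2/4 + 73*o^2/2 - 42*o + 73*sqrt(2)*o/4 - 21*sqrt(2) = (o - 4)*(o - 7/2)*(o - 3)*(o + sqrt(2)/2)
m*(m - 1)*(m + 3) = m^3 + 2*m^2 - 3*m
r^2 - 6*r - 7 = (r - 7)*(r + 1)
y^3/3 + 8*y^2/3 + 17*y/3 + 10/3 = (y/3 + 1/3)*(y + 2)*(y + 5)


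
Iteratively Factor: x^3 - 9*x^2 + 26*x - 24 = (x - 3)*(x^2 - 6*x + 8) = (x - 4)*(x - 3)*(x - 2)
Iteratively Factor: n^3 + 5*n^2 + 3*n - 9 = (n - 1)*(n^2 + 6*n + 9) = (n - 1)*(n + 3)*(n + 3)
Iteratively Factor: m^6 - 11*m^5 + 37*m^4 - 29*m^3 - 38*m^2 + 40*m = (m - 1)*(m^5 - 10*m^4 + 27*m^3 - 2*m^2 - 40*m) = (m - 5)*(m - 1)*(m^4 - 5*m^3 + 2*m^2 + 8*m) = (m - 5)*(m - 2)*(m - 1)*(m^3 - 3*m^2 - 4*m) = m*(m - 5)*(m - 2)*(m - 1)*(m^2 - 3*m - 4) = m*(m - 5)*(m - 4)*(m - 2)*(m - 1)*(m + 1)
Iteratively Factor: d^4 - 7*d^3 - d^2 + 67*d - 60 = (d - 4)*(d^3 - 3*d^2 - 13*d + 15) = (d - 5)*(d - 4)*(d^2 + 2*d - 3) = (d - 5)*(d - 4)*(d + 3)*(d - 1)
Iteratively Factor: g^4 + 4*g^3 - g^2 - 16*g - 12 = (g + 2)*(g^3 + 2*g^2 - 5*g - 6) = (g + 1)*(g + 2)*(g^2 + g - 6) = (g - 2)*(g + 1)*(g + 2)*(g + 3)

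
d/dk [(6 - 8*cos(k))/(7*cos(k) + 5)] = 82*sin(k)/(7*cos(k) + 5)^2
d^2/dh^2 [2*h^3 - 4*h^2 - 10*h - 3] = 12*h - 8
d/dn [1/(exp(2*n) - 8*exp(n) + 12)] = 2*(4 - exp(n))*exp(n)/(exp(2*n) - 8*exp(n) + 12)^2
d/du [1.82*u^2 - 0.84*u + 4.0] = 3.64*u - 0.84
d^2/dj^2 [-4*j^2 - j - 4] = -8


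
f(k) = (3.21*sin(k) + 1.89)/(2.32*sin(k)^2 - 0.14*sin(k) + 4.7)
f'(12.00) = 0.51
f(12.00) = 0.03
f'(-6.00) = 0.50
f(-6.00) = 0.58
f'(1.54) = -0.00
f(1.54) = 0.74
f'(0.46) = 0.34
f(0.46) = 0.65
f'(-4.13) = -0.04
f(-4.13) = 0.74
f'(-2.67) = -0.58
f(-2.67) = 0.08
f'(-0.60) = 0.49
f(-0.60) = 0.01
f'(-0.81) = 0.34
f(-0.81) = -0.07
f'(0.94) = 0.05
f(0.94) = 0.73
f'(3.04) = -0.65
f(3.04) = 0.47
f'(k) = (-4.64*sin(k)*cos(k) + 0.14*cos(k))*(3.21*sin(k) + 1.89)/(2.32*sin(k)^2 - 0.14*sin(k) + 4.7)^2 + 3.21*cos(k)/(2.32*sin(k)^2 - 0.14*sin(k) + 4.7)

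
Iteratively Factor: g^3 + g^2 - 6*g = (g)*(g^2 + g - 6) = g*(g + 3)*(g - 2)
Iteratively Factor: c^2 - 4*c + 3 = (c - 1)*(c - 3)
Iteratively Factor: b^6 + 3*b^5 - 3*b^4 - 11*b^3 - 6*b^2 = (b + 1)*(b^5 + 2*b^4 - 5*b^3 - 6*b^2) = b*(b + 1)*(b^4 + 2*b^3 - 5*b^2 - 6*b) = b*(b + 1)*(b + 3)*(b^3 - b^2 - 2*b) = b^2*(b + 1)*(b + 3)*(b^2 - b - 2) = b^2*(b + 1)^2*(b + 3)*(b - 2)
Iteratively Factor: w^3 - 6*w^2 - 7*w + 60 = (w + 3)*(w^2 - 9*w + 20) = (w - 5)*(w + 3)*(w - 4)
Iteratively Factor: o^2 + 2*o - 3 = (o - 1)*(o + 3)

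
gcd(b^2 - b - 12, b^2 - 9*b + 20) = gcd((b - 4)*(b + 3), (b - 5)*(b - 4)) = b - 4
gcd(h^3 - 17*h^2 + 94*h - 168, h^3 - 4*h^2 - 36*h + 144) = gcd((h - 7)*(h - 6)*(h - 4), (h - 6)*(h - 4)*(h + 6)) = h^2 - 10*h + 24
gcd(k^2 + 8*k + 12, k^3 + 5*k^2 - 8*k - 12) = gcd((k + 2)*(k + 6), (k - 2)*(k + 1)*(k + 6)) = k + 6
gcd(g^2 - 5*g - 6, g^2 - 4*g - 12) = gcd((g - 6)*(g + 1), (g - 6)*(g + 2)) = g - 6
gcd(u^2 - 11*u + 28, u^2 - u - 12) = u - 4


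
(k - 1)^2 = k^2 - 2*k + 1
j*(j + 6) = j^2 + 6*j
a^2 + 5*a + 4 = (a + 1)*(a + 4)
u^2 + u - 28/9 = (u - 4/3)*(u + 7/3)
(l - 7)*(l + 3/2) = l^2 - 11*l/2 - 21/2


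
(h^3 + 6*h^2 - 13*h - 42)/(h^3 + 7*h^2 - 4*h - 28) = (h - 3)/(h - 2)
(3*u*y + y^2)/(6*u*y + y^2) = (3*u + y)/(6*u + y)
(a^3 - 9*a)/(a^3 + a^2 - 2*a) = (a^2 - 9)/(a^2 + a - 2)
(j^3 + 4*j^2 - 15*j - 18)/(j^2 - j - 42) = (j^2 - 2*j - 3)/(j - 7)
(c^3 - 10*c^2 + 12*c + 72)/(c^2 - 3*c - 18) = (c^2 - 4*c - 12)/(c + 3)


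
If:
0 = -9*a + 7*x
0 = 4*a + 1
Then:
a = -1/4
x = -9/28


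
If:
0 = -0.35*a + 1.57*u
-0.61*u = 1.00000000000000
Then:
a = -7.35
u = -1.64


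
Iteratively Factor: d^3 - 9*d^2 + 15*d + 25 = (d + 1)*(d^2 - 10*d + 25) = (d - 5)*(d + 1)*(d - 5)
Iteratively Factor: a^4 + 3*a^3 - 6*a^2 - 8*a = (a + 1)*(a^3 + 2*a^2 - 8*a) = (a + 1)*(a + 4)*(a^2 - 2*a) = (a - 2)*(a + 1)*(a + 4)*(a)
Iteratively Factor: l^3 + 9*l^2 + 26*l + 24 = (l + 3)*(l^2 + 6*l + 8) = (l + 2)*(l + 3)*(l + 4)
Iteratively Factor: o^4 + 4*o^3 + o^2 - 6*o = (o + 2)*(o^3 + 2*o^2 - 3*o) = (o - 1)*(o + 2)*(o^2 + 3*o) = o*(o - 1)*(o + 2)*(o + 3)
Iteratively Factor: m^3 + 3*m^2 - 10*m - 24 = (m + 2)*(m^2 + m - 12) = (m + 2)*(m + 4)*(m - 3)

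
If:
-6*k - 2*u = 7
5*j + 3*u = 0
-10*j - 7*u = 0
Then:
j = 0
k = -7/6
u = 0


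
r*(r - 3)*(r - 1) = r^3 - 4*r^2 + 3*r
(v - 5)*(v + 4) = v^2 - v - 20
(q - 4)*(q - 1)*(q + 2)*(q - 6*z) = q^4 - 6*q^3*z - 3*q^3 + 18*q^2*z - 6*q^2 + 36*q*z + 8*q - 48*z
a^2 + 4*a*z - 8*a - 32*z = (a - 8)*(a + 4*z)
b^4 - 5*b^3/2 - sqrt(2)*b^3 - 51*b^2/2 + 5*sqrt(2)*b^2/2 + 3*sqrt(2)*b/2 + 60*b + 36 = (b - 3)*(b + 1/2)*(b - 4*sqrt(2))*(b + 3*sqrt(2))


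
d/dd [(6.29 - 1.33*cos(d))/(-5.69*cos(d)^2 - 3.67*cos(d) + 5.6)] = (7.5677*cos(d)^2 - 71.5802*cos(d) - 15.6363)*sin(d)/(32.3761*cos(d)^4 + 41.7646*cos(d)^3 - 50.2591*cos(d)^2 - 41.104*cos(d) + 31.36)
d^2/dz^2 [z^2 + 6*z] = 2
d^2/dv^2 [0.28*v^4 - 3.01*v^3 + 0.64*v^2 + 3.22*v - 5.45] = 3.36*v^2 - 18.06*v + 1.28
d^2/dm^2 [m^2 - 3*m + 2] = 2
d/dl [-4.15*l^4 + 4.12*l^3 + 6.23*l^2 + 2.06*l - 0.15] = -16.6*l^3 + 12.36*l^2 + 12.46*l + 2.06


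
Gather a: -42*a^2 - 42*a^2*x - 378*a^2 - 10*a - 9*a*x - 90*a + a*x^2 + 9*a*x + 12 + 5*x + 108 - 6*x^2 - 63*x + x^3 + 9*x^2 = a^2*(-42*x - 420) + a*(x^2 - 100) + x^3 + 3*x^2 - 58*x + 120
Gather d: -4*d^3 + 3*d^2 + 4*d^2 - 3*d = -4*d^3 + 7*d^2 - 3*d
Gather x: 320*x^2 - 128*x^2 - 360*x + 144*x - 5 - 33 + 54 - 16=192*x^2 - 216*x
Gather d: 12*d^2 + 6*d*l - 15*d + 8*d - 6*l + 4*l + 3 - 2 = 12*d^2 + d*(6*l - 7) - 2*l + 1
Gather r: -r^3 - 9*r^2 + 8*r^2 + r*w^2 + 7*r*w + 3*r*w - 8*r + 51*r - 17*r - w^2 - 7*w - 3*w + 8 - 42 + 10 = -r^3 - r^2 + r*(w^2 + 10*w + 26) - w^2 - 10*w - 24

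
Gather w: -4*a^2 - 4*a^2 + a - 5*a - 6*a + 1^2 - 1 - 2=-8*a^2 - 10*a - 2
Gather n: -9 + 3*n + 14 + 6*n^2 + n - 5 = 6*n^2 + 4*n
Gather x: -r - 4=-r - 4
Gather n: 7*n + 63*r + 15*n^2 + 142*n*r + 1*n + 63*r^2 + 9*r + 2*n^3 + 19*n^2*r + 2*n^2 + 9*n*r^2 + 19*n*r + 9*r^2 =2*n^3 + n^2*(19*r + 17) + n*(9*r^2 + 161*r + 8) + 72*r^2 + 72*r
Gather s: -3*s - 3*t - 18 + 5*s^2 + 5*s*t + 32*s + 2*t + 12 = 5*s^2 + s*(5*t + 29) - t - 6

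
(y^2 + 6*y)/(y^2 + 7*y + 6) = y/(y + 1)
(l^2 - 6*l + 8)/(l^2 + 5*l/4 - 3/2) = 4*(l^2 - 6*l + 8)/(4*l^2 + 5*l - 6)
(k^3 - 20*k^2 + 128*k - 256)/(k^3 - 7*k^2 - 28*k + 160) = (k - 8)/(k + 5)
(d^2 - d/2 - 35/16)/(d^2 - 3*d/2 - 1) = (-16*d^2 + 8*d + 35)/(8*(-2*d^2 + 3*d + 2))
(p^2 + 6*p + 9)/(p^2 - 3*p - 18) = (p + 3)/(p - 6)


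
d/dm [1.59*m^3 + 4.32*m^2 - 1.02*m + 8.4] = 4.77*m^2 + 8.64*m - 1.02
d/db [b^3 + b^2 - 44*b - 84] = 3*b^2 + 2*b - 44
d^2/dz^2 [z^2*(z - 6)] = 6*z - 12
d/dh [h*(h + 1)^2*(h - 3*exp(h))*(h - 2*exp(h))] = (h + 1)*(-h*(h + 1)*(h - 3*exp(h))*(2*exp(h) - 1) - h*(h + 1)*(h - 2*exp(h))*(3*exp(h) - 1) + 2*h*(h - 3*exp(h))*(h - 2*exp(h)) + (h + 1)*(h - 3*exp(h))*(h - 2*exp(h)))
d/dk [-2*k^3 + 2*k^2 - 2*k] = -6*k^2 + 4*k - 2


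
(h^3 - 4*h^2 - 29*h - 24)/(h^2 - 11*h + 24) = (h^2 + 4*h + 3)/(h - 3)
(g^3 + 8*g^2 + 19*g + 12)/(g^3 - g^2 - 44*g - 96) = (g + 1)/(g - 8)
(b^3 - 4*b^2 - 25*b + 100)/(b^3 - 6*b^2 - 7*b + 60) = (b + 5)/(b + 3)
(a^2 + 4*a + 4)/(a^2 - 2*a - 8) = (a + 2)/(a - 4)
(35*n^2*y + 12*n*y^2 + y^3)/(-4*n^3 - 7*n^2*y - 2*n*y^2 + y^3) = y*(35*n^2 + 12*n*y + y^2)/(-4*n^3 - 7*n^2*y - 2*n*y^2 + y^3)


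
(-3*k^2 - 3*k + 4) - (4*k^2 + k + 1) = -7*k^2 - 4*k + 3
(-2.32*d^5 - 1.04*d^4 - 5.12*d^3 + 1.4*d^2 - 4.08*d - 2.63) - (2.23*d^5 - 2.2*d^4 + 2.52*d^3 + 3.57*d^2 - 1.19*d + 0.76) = -4.55*d^5 + 1.16*d^4 - 7.64*d^3 - 2.17*d^2 - 2.89*d - 3.39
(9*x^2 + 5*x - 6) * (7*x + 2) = 63*x^3 + 53*x^2 - 32*x - 12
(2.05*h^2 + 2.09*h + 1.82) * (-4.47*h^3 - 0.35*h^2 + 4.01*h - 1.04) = -9.1635*h^5 - 10.0598*h^4 - 0.646400000000002*h^3 + 5.6119*h^2 + 5.1246*h - 1.8928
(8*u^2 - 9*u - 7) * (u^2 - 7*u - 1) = 8*u^4 - 65*u^3 + 48*u^2 + 58*u + 7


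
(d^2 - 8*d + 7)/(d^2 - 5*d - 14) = (d - 1)/(d + 2)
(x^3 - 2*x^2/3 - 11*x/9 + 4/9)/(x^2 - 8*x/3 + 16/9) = (3*x^2 + 2*x - 1)/(3*x - 4)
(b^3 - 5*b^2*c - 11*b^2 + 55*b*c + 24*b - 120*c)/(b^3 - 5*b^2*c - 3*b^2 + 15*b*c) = (b - 8)/b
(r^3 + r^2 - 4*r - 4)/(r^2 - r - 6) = (r^2 - r - 2)/(r - 3)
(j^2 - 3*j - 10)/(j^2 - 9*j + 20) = (j + 2)/(j - 4)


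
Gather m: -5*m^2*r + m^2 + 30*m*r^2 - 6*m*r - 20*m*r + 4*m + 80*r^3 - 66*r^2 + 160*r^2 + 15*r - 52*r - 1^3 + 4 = m^2*(1 - 5*r) + m*(30*r^2 - 26*r + 4) + 80*r^3 + 94*r^2 - 37*r + 3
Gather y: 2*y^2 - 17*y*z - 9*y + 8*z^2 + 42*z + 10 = 2*y^2 + y*(-17*z - 9) + 8*z^2 + 42*z + 10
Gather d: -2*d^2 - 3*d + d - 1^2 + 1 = -2*d^2 - 2*d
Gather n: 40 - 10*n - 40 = -10*n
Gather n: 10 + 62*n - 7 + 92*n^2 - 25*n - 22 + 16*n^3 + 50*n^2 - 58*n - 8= 16*n^3 + 142*n^2 - 21*n - 27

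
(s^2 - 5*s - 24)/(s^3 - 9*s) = (s - 8)/(s*(s - 3))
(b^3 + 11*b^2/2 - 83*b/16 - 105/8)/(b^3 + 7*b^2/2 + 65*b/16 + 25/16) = (4*b^2 + 17*b - 42)/(4*b^2 + 9*b + 5)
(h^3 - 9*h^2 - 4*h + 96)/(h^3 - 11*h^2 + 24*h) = (h^2 - h - 12)/(h*(h - 3))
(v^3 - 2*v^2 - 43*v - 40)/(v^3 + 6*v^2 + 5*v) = (v - 8)/v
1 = 1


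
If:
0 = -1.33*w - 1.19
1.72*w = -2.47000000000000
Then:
No Solution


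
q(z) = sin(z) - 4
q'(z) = cos(z)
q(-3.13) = -4.01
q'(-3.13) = -1.00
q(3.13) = -3.99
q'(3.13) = -1.00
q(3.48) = -4.33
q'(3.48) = -0.94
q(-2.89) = -4.25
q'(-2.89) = -0.97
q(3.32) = -4.18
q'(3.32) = -0.98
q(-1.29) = -4.96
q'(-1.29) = 0.28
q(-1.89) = -4.95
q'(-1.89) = -0.31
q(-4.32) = -3.08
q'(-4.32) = -0.38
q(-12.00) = -3.46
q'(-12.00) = 0.84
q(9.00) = -3.59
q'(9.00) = -0.91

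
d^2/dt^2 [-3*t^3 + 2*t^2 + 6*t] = 4 - 18*t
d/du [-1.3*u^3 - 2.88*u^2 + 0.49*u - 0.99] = -3.9*u^2 - 5.76*u + 0.49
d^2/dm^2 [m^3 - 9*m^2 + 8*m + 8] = 6*m - 18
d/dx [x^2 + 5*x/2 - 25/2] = 2*x + 5/2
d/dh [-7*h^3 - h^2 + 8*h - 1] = -21*h^2 - 2*h + 8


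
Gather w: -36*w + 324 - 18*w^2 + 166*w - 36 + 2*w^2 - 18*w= -16*w^2 + 112*w + 288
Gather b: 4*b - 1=4*b - 1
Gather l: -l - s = -l - s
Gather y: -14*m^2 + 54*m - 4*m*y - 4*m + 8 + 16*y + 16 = -14*m^2 + 50*m + y*(16 - 4*m) + 24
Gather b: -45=-45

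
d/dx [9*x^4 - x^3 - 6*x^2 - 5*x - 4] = 36*x^3 - 3*x^2 - 12*x - 5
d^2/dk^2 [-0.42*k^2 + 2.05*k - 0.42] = -0.840000000000000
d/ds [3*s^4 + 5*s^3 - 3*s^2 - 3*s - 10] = 12*s^3 + 15*s^2 - 6*s - 3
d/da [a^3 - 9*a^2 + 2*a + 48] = 3*a^2 - 18*a + 2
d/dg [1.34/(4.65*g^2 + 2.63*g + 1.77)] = (-12.462*g - 3.5242)/(4.65*g^2 + 2.63*g + 1.77)^2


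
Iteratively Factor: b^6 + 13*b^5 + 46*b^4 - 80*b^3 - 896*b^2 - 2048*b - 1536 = (b + 4)*(b^5 + 9*b^4 + 10*b^3 - 120*b^2 - 416*b - 384) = (b + 2)*(b + 4)*(b^4 + 7*b^3 - 4*b^2 - 112*b - 192) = (b + 2)*(b + 4)^2*(b^3 + 3*b^2 - 16*b - 48) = (b + 2)*(b + 4)^3*(b^2 - b - 12) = (b + 2)*(b + 3)*(b + 4)^3*(b - 4)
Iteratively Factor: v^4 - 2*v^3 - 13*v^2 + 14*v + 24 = (v + 1)*(v^3 - 3*v^2 - 10*v + 24) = (v - 2)*(v + 1)*(v^2 - v - 12) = (v - 2)*(v + 1)*(v + 3)*(v - 4)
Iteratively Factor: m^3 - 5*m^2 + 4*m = (m - 1)*(m^2 - 4*m) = (m - 4)*(m - 1)*(m)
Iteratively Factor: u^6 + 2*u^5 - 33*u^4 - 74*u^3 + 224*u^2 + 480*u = (u + 4)*(u^5 - 2*u^4 - 25*u^3 + 26*u^2 + 120*u) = (u + 2)*(u + 4)*(u^4 - 4*u^3 - 17*u^2 + 60*u) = (u - 5)*(u + 2)*(u + 4)*(u^3 + u^2 - 12*u) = u*(u - 5)*(u + 2)*(u + 4)*(u^2 + u - 12) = u*(u - 5)*(u + 2)*(u + 4)^2*(u - 3)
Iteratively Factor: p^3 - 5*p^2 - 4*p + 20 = (p - 5)*(p^2 - 4) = (p - 5)*(p + 2)*(p - 2)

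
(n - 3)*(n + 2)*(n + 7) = n^3 + 6*n^2 - 13*n - 42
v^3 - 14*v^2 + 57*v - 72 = (v - 8)*(v - 3)^2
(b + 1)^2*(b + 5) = b^3 + 7*b^2 + 11*b + 5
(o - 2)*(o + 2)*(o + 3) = o^3 + 3*o^2 - 4*o - 12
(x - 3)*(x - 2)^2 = x^3 - 7*x^2 + 16*x - 12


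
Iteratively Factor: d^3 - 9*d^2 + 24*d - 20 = (d - 5)*(d^2 - 4*d + 4) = (d - 5)*(d - 2)*(d - 2)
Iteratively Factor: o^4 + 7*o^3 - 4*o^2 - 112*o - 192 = (o + 4)*(o^3 + 3*o^2 - 16*o - 48) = (o - 4)*(o + 4)*(o^2 + 7*o + 12) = (o - 4)*(o + 4)^2*(o + 3)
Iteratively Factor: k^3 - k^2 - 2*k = (k - 2)*(k^2 + k) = k*(k - 2)*(k + 1)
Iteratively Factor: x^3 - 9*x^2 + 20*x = (x - 4)*(x^2 - 5*x) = (x - 5)*(x - 4)*(x)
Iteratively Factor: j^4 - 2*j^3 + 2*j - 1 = (j - 1)*(j^3 - j^2 - j + 1) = (j - 1)^2*(j^2 - 1) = (j - 1)^2*(j + 1)*(j - 1)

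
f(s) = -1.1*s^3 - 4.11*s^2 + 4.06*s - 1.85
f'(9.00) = -337.22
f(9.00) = -1100.12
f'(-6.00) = -65.42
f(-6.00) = 63.43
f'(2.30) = -32.30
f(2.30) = -27.64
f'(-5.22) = -42.95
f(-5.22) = 21.43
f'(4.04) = -83.01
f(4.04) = -125.06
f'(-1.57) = 8.83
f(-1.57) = -14.10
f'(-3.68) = -10.38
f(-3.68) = -17.63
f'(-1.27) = 9.18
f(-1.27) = -11.38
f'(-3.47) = -7.15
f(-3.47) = -19.47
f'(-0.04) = 4.38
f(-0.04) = -2.02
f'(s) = -3.3*s^2 - 8.22*s + 4.06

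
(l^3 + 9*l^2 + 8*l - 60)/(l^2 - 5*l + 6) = (l^2 + 11*l + 30)/(l - 3)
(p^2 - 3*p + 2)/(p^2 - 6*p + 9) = (p^2 - 3*p + 2)/(p^2 - 6*p + 9)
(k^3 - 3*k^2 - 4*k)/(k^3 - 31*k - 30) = k*(k - 4)/(k^2 - k - 30)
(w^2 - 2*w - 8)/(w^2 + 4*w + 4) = (w - 4)/(w + 2)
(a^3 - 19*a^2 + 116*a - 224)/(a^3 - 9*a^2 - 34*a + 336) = (a - 4)/(a + 6)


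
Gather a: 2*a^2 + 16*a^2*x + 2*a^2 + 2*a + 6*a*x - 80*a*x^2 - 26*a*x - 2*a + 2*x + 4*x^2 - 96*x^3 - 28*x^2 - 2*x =a^2*(16*x + 4) + a*(-80*x^2 - 20*x) - 96*x^3 - 24*x^2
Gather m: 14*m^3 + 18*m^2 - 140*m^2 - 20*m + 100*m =14*m^3 - 122*m^2 + 80*m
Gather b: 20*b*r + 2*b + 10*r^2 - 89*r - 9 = b*(20*r + 2) + 10*r^2 - 89*r - 9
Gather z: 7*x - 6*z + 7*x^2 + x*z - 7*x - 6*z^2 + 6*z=7*x^2 + x*z - 6*z^2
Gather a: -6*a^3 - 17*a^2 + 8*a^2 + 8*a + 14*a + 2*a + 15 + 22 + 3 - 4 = -6*a^3 - 9*a^2 + 24*a + 36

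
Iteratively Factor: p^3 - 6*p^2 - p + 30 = (p - 3)*(p^2 - 3*p - 10) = (p - 5)*(p - 3)*(p + 2)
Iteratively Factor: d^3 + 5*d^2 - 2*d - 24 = (d + 3)*(d^2 + 2*d - 8) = (d + 3)*(d + 4)*(d - 2)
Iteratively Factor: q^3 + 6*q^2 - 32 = (q + 4)*(q^2 + 2*q - 8) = (q - 2)*(q + 4)*(q + 4)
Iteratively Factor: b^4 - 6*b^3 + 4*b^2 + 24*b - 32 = (b - 2)*(b^3 - 4*b^2 - 4*b + 16) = (b - 2)*(b + 2)*(b^2 - 6*b + 8) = (b - 4)*(b - 2)*(b + 2)*(b - 2)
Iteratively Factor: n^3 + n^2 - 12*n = (n)*(n^2 + n - 12) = n*(n + 4)*(n - 3)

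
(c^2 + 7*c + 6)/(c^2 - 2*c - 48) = (c + 1)/(c - 8)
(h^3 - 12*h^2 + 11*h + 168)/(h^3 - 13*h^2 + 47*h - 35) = (h^2 - 5*h - 24)/(h^2 - 6*h + 5)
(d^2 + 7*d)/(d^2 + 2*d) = (d + 7)/(d + 2)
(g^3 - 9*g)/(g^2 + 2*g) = (g^2 - 9)/(g + 2)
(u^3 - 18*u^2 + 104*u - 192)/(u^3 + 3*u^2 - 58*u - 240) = (u^2 - 10*u + 24)/(u^2 + 11*u + 30)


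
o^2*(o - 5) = o^3 - 5*o^2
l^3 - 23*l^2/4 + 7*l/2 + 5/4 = (l - 5)*(l - 1)*(l + 1/4)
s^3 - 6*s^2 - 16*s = s*(s - 8)*(s + 2)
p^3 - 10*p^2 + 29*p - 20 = (p - 5)*(p - 4)*(p - 1)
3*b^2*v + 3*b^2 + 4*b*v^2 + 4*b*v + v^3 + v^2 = (b + v)*(3*b + v)*(v + 1)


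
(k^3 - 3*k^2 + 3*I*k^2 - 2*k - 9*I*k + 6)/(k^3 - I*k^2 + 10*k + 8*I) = (k - 3)/(k - 4*I)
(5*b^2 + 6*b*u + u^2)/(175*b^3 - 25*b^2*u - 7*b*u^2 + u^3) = (b + u)/(35*b^2 - 12*b*u + u^2)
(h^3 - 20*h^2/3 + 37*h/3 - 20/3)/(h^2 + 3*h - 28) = (3*h^2 - 8*h + 5)/(3*(h + 7))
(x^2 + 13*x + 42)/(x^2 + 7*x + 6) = (x + 7)/(x + 1)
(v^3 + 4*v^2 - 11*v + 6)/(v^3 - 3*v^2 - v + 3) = (v^2 + 5*v - 6)/(v^2 - 2*v - 3)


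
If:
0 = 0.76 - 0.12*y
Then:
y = 6.33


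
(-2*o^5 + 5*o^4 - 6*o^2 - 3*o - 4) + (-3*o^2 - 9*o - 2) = -2*o^5 + 5*o^4 - 9*o^2 - 12*o - 6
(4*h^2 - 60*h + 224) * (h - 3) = 4*h^3 - 72*h^2 + 404*h - 672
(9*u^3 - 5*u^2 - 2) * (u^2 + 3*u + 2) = 9*u^5 + 22*u^4 + 3*u^3 - 12*u^2 - 6*u - 4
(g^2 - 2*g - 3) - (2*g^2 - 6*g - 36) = -g^2 + 4*g + 33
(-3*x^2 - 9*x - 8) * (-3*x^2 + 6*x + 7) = 9*x^4 + 9*x^3 - 51*x^2 - 111*x - 56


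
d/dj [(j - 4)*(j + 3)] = 2*j - 1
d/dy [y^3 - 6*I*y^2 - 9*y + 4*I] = 3*y^2 - 12*I*y - 9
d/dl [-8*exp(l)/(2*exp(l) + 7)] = -56*exp(l)/(2*exp(l) + 7)^2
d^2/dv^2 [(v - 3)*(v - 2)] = 2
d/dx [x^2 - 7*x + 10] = 2*x - 7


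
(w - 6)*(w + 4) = w^2 - 2*w - 24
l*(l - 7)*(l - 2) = l^3 - 9*l^2 + 14*l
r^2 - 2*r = r*(r - 2)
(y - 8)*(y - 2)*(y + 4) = y^3 - 6*y^2 - 24*y + 64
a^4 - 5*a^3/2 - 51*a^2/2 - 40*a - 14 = (a - 7)*(a + 1/2)*(a + 2)^2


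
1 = 1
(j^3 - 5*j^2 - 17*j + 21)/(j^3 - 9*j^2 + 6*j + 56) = (j^2 + 2*j - 3)/(j^2 - 2*j - 8)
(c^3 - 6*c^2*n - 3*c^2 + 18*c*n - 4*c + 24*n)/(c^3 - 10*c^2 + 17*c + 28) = (c - 6*n)/(c - 7)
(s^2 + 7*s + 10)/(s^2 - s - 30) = (s + 2)/(s - 6)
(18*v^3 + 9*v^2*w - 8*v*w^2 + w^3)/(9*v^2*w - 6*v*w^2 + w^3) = (6*v^2 + 5*v*w - w^2)/(w*(3*v - w))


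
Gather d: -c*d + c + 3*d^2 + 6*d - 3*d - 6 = c + 3*d^2 + d*(3 - c) - 6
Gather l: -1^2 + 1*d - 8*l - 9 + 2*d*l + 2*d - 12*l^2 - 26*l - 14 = 3*d - 12*l^2 + l*(2*d - 34) - 24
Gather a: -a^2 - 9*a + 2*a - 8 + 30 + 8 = -a^2 - 7*a + 30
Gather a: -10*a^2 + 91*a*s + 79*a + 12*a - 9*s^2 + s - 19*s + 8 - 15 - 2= -10*a^2 + a*(91*s + 91) - 9*s^2 - 18*s - 9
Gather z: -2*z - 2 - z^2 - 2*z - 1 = -z^2 - 4*z - 3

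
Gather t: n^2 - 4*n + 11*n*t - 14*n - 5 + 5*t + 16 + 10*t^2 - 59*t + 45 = n^2 - 18*n + 10*t^2 + t*(11*n - 54) + 56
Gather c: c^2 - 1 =c^2 - 1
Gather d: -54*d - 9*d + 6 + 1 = 7 - 63*d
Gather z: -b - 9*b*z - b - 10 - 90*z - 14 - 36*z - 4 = -2*b + z*(-9*b - 126) - 28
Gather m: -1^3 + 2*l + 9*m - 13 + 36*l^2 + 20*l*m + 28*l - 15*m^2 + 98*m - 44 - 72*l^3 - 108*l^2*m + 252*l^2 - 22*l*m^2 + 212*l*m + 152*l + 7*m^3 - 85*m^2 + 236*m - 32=-72*l^3 + 288*l^2 + 182*l + 7*m^3 + m^2*(-22*l - 100) + m*(-108*l^2 + 232*l + 343) - 90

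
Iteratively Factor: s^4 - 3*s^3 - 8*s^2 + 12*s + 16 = (s - 4)*(s^3 + s^2 - 4*s - 4) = (s - 4)*(s + 1)*(s^2 - 4) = (s - 4)*(s - 2)*(s + 1)*(s + 2)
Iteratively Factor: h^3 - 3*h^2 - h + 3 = (h - 1)*(h^2 - 2*h - 3) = (h - 3)*(h - 1)*(h + 1)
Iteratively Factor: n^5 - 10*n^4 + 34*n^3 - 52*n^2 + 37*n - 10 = (n - 1)*(n^4 - 9*n^3 + 25*n^2 - 27*n + 10) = (n - 2)*(n - 1)*(n^3 - 7*n^2 + 11*n - 5) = (n - 2)*(n - 1)^2*(n^2 - 6*n + 5) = (n - 2)*(n - 1)^3*(n - 5)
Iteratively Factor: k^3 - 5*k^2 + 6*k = (k - 2)*(k^2 - 3*k) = (k - 3)*(k - 2)*(k)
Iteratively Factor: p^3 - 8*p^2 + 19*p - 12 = (p - 3)*(p^2 - 5*p + 4) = (p - 4)*(p - 3)*(p - 1)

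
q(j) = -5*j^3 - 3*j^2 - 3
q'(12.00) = -2232.00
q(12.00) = -9075.00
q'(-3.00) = -117.00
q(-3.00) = 105.00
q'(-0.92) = -7.18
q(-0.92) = -1.65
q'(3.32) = -185.26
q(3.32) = -219.04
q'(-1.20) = -14.40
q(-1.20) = 1.32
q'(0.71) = -11.82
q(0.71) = -6.30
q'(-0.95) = -7.84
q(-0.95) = -1.42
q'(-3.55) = -167.74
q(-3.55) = 182.89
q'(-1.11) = -11.82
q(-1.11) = 0.14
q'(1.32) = -34.06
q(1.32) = -19.73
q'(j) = -15*j^2 - 6*j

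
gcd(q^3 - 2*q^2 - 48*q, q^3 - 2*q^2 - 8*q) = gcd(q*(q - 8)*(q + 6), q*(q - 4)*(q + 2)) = q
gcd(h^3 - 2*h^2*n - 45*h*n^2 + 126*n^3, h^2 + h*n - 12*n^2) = h - 3*n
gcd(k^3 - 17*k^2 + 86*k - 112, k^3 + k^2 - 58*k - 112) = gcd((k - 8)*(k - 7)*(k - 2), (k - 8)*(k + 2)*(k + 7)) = k - 8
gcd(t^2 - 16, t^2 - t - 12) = t - 4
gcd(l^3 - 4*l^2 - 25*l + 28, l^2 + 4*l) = l + 4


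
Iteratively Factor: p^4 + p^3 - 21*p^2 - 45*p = (p + 3)*(p^3 - 2*p^2 - 15*p) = (p - 5)*(p + 3)*(p^2 + 3*p) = (p - 5)*(p + 3)^2*(p)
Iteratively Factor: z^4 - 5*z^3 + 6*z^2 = (z - 3)*(z^3 - 2*z^2) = z*(z - 3)*(z^2 - 2*z) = z*(z - 3)*(z - 2)*(z)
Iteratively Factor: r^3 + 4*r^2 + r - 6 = (r + 3)*(r^2 + r - 2) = (r + 2)*(r + 3)*(r - 1)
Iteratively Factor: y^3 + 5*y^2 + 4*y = (y)*(y^2 + 5*y + 4) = y*(y + 4)*(y + 1)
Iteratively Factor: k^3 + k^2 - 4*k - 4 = (k + 2)*(k^2 - k - 2) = (k + 1)*(k + 2)*(k - 2)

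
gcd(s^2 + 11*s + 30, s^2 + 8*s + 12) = s + 6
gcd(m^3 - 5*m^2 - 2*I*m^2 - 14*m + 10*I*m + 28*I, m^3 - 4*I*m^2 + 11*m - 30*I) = m - 2*I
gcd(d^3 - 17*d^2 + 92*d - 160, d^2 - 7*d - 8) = d - 8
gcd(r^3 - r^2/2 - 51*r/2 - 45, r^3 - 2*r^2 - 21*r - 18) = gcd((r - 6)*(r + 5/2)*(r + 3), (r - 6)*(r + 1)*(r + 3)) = r^2 - 3*r - 18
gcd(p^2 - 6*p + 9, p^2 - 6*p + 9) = p^2 - 6*p + 9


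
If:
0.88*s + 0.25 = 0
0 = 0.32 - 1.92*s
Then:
No Solution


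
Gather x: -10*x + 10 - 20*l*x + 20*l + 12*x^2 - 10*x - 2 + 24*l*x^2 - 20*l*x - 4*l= 16*l + x^2*(24*l + 12) + x*(-40*l - 20) + 8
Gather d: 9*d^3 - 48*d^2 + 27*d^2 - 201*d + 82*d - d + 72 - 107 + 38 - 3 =9*d^3 - 21*d^2 - 120*d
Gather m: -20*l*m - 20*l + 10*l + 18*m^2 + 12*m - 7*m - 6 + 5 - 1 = -10*l + 18*m^2 + m*(5 - 20*l) - 2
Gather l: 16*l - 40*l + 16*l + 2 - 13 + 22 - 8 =3 - 8*l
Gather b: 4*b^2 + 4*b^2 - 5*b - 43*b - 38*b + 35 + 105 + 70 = 8*b^2 - 86*b + 210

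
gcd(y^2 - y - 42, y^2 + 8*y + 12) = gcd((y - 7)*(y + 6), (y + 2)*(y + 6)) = y + 6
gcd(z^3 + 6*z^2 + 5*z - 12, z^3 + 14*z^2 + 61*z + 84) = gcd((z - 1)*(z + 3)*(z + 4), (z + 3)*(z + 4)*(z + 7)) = z^2 + 7*z + 12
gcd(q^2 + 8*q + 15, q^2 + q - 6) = q + 3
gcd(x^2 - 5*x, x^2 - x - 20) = x - 5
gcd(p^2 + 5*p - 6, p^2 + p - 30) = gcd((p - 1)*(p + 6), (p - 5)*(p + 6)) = p + 6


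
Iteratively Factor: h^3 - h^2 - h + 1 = (h - 1)*(h^2 - 1) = (h - 1)*(h + 1)*(h - 1)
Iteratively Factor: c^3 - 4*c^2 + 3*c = (c - 3)*(c^2 - c) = c*(c - 3)*(c - 1)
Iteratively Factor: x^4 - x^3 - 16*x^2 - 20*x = (x - 5)*(x^3 + 4*x^2 + 4*x) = (x - 5)*(x + 2)*(x^2 + 2*x) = x*(x - 5)*(x + 2)*(x + 2)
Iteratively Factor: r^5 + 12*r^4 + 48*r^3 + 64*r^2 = (r + 4)*(r^4 + 8*r^3 + 16*r^2) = r*(r + 4)*(r^3 + 8*r^2 + 16*r) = r^2*(r + 4)*(r^2 + 8*r + 16) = r^2*(r + 4)^2*(r + 4)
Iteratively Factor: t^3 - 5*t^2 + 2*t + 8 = (t + 1)*(t^2 - 6*t + 8) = (t - 4)*(t + 1)*(t - 2)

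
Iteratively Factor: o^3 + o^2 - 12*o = (o)*(o^2 + o - 12) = o*(o + 4)*(o - 3)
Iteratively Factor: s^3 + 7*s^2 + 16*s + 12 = (s + 2)*(s^2 + 5*s + 6) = (s + 2)*(s + 3)*(s + 2)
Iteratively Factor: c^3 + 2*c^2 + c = (c + 1)*(c^2 + c) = (c + 1)^2*(c)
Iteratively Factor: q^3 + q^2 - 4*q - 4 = (q - 2)*(q^2 + 3*q + 2) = (q - 2)*(q + 2)*(q + 1)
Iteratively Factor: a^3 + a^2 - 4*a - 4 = (a + 2)*(a^2 - a - 2) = (a - 2)*(a + 2)*(a + 1)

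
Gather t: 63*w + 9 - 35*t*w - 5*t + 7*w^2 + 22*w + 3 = t*(-35*w - 5) + 7*w^2 + 85*w + 12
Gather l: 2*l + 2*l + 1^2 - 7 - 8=4*l - 14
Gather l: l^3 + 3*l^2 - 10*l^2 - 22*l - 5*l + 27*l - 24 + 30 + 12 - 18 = l^3 - 7*l^2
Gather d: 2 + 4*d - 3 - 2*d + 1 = 2*d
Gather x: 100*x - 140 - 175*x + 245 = 105 - 75*x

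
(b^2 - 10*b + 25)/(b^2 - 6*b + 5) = (b - 5)/(b - 1)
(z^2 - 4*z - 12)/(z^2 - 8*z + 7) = (z^2 - 4*z - 12)/(z^2 - 8*z + 7)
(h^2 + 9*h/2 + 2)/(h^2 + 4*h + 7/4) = 2*(h + 4)/(2*h + 7)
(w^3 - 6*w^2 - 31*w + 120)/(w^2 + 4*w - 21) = (w^2 - 3*w - 40)/(w + 7)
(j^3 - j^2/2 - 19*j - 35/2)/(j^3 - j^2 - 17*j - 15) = (j + 7/2)/(j + 3)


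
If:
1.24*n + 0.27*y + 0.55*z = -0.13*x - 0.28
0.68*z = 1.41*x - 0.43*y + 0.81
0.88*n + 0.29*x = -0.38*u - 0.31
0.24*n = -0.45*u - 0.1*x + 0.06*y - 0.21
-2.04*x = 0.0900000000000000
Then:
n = -0.47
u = 0.30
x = -0.04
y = 3.83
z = -1.32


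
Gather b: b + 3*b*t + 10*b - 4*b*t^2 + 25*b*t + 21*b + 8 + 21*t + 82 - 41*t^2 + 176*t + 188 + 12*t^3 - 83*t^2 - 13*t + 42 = b*(-4*t^2 + 28*t + 32) + 12*t^3 - 124*t^2 + 184*t + 320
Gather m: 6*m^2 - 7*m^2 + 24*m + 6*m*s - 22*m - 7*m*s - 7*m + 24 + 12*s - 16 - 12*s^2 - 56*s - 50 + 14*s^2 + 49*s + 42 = -m^2 + m*(-s - 5) + 2*s^2 + 5*s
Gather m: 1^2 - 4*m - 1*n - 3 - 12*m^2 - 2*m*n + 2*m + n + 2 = -12*m^2 + m*(-2*n - 2)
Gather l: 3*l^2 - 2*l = 3*l^2 - 2*l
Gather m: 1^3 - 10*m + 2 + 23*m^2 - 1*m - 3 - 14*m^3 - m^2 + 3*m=-14*m^3 + 22*m^2 - 8*m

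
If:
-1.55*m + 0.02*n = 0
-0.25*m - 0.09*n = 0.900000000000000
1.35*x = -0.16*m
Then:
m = -0.12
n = -9.65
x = 0.01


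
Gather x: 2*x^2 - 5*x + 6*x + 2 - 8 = 2*x^2 + x - 6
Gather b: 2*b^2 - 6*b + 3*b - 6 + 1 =2*b^2 - 3*b - 5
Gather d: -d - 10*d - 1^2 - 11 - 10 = -11*d - 22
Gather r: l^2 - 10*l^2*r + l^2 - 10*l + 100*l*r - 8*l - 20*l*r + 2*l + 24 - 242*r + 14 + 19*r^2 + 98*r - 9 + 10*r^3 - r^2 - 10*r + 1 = 2*l^2 - 16*l + 10*r^3 + 18*r^2 + r*(-10*l^2 + 80*l - 154) + 30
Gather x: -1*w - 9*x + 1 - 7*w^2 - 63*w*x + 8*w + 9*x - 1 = -7*w^2 - 63*w*x + 7*w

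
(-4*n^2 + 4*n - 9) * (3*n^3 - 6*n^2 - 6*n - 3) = -12*n^5 + 36*n^4 - 27*n^3 + 42*n^2 + 42*n + 27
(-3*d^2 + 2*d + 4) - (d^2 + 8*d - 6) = -4*d^2 - 6*d + 10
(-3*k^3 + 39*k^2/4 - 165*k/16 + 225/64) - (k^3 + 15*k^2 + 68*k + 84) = -4*k^3 - 21*k^2/4 - 1253*k/16 - 5151/64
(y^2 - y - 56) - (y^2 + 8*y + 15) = -9*y - 71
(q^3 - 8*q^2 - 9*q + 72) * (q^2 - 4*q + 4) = q^5 - 12*q^4 + 27*q^3 + 76*q^2 - 324*q + 288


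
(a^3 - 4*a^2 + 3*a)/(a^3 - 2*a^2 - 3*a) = (a - 1)/(a + 1)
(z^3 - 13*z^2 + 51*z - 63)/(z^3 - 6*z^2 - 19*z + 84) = (z - 3)/(z + 4)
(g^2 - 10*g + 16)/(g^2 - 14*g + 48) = (g - 2)/(g - 6)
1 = 1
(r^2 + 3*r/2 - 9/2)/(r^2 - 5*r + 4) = (2*r^2 + 3*r - 9)/(2*(r^2 - 5*r + 4))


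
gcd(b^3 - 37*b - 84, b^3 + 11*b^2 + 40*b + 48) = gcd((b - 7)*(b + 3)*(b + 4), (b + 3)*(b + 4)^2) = b^2 + 7*b + 12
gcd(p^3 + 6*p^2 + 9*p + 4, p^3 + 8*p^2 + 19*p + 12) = p^2 + 5*p + 4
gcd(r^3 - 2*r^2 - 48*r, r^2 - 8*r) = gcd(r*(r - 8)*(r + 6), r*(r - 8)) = r^2 - 8*r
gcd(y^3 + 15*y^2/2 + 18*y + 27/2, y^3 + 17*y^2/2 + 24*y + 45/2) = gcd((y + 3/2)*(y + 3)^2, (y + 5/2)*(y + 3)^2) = y^2 + 6*y + 9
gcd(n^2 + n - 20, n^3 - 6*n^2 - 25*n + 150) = n + 5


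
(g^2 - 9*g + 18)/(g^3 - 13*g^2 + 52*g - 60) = (g - 3)/(g^2 - 7*g + 10)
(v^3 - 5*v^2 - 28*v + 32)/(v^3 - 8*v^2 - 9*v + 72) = (v^2 + 3*v - 4)/(v^2 - 9)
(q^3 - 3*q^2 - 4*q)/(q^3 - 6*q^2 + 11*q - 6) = q*(q^2 - 3*q - 4)/(q^3 - 6*q^2 + 11*q - 6)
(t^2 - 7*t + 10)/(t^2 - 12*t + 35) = (t - 2)/(t - 7)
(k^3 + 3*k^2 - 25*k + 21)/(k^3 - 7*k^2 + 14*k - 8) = (k^2 + 4*k - 21)/(k^2 - 6*k + 8)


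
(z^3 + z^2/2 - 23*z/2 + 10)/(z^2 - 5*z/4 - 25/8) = 4*(z^2 + 3*z - 4)/(4*z + 5)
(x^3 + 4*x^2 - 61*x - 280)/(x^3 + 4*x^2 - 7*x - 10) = (x^2 - x - 56)/(x^2 - x - 2)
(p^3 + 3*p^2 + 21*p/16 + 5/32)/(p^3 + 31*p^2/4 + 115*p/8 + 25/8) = (p + 1/4)/(p + 5)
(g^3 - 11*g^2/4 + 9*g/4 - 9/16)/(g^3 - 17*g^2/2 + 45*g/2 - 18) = (8*g^2 - 10*g + 3)/(8*(g^2 - 7*g + 12))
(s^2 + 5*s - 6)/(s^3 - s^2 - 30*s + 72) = (s - 1)/(s^2 - 7*s + 12)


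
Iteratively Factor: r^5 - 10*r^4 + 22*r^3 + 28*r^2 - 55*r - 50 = (r - 5)*(r^4 - 5*r^3 - 3*r^2 + 13*r + 10) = (r - 5)*(r - 2)*(r^3 - 3*r^2 - 9*r - 5) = (r - 5)^2*(r - 2)*(r^2 + 2*r + 1) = (r - 5)^2*(r - 2)*(r + 1)*(r + 1)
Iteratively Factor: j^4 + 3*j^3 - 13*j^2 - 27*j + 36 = (j + 4)*(j^3 - j^2 - 9*j + 9) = (j - 1)*(j + 4)*(j^2 - 9) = (j - 3)*(j - 1)*(j + 4)*(j + 3)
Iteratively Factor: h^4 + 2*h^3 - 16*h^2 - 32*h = (h)*(h^3 + 2*h^2 - 16*h - 32) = h*(h + 2)*(h^2 - 16) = h*(h + 2)*(h + 4)*(h - 4)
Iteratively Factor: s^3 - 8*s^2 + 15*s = (s - 5)*(s^2 - 3*s) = (s - 5)*(s - 3)*(s)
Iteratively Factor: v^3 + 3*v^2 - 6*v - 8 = (v + 4)*(v^2 - v - 2) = (v - 2)*(v + 4)*(v + 1)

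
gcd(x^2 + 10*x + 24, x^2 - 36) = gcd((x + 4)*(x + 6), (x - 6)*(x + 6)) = x + 6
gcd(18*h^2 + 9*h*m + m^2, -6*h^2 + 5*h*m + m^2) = 6*h + m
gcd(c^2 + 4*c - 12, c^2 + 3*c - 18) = c + 6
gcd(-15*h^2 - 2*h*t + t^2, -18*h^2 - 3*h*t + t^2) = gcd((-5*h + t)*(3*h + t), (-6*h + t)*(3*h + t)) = 3*h + t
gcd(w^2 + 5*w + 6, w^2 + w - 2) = w + 2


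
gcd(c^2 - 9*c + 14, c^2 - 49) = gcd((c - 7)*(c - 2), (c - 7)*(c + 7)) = c - 7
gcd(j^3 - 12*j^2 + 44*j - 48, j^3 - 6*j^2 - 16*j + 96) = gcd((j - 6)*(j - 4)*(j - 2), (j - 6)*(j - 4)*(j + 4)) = j^2 - 10*j + 24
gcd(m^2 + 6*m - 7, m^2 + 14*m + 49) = m + 7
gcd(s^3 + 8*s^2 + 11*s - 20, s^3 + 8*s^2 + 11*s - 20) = s^3 + 8*s^2 + 11*s - 20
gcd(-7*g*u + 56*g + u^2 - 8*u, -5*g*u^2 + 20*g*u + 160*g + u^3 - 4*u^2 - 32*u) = u - 8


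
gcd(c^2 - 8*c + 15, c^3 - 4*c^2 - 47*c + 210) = c - 5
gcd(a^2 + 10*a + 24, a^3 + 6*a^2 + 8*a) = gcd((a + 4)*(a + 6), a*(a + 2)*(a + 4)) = a + 4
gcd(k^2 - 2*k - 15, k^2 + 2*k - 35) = k - 5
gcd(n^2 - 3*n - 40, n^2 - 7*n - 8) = n - 8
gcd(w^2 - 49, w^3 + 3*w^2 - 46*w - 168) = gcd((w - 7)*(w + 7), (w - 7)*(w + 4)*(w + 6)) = w - 7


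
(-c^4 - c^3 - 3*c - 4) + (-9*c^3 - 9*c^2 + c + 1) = -c^4 - 10*c^3 - 9*c^2 - 2*c - 3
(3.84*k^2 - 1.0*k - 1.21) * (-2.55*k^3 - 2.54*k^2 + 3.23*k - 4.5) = -9.792*k^5 - 7.2036*k^4 + 18.0287*k^3 - 17.4366*k^2 + 0.5917*k + 5.445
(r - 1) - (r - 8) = 7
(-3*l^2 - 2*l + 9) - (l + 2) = -3*l^2 - 3*l + 7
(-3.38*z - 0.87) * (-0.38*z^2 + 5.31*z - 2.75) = 1.2844*z^3 - 17.6172*z^2 + 4.6753*z + 2.3925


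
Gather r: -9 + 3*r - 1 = 3*r - 10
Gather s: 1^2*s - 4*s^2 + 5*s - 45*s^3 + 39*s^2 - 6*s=-45*s^3 + 35*s^2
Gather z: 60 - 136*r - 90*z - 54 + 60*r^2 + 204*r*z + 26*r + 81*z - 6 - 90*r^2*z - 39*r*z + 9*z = 60*r^2 - 110*r + z*(-90*r^2 + 165*r)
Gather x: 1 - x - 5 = -x - 4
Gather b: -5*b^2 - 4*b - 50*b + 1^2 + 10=-5*b^2 - 54*b + 11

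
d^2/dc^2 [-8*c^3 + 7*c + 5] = -48*c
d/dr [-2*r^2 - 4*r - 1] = -4*r - 4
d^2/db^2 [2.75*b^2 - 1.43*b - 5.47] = 5.50000000000000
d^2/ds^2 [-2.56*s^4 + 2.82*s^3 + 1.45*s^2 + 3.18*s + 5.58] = -30.72*s^2 + 16.92*s + 2.9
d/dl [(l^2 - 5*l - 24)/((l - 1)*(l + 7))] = (11*l^2 + 34*l + 179)/(l^4 + 12*l^3 + 22*l^2 - 84*l + 49)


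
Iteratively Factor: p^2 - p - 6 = (p - 3)*(p + 2)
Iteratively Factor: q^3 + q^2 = (q)*(q^2 + q) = q^2*(q + 1)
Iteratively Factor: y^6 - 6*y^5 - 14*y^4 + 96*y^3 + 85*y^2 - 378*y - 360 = (y + 2)*(y^5 - 8*y^4 + 2*y^3 + 92*y^2 - 99*y - 180) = (y - 4)*(y + 2)*(y^4 - 4*y^3 - 14*y^2 + 36*y + 45) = (y - 4)*(y - 3)*(y + 2)*(y^3 - y^2 - 17*y - 15) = (y - 4)*(y - 3)*(y + 1)*(y + 2)*(y^2 - 2*y - 15) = (y - 5)*(y - 4)*(y - 3)*(y + 1)*(y + 2)*(y + 3)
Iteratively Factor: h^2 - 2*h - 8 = (h + 2)*(h - 4)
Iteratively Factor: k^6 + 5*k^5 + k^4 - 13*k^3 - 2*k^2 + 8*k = (k - 1)*(k^5 + 6*k^4 + 7*k^3 - 6*k^2 - 8*k) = (k - 1)*(k + 2)*(k^4 + 4*k^3 - k^2 - 4*k) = (k - 1)*(k + 2)*(k + 4)*(k^3 - k) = k*(k - 1)*(k + 2)*(k + 4)*(k^2 - 1) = k*(k - 1)*(k + 1)*(k + 2)*(k + 4)*(k - 1)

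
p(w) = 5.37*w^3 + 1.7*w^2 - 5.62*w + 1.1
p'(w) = 16.11*w^2 + 3.4*w - 5.62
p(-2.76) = -83.34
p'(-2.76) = 107.72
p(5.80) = 1073.44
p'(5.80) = 556.04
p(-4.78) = -519.68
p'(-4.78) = 346.22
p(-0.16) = 2.02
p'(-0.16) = -5.75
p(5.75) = 1045.88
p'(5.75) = 546.57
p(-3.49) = -186.85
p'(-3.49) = 178.74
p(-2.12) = -30.51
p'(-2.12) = 59.58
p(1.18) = 5.66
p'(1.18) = 20.82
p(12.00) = 9457.82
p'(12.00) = 2355.02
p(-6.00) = -1063.90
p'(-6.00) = 553.94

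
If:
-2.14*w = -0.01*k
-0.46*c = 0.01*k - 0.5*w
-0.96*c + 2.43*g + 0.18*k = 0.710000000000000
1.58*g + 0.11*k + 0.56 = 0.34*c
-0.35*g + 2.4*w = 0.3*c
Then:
No Solution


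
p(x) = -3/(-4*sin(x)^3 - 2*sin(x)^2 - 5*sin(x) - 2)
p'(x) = -3*(12*sin(x)^2*cos(x) + 4*sin(x)*cos(x) + 5*cos(x))/(-4*sin(x)^3 - 2*sin(x)^2 - 5*sin(x) - 2)^2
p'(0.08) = -2.77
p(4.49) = -0.64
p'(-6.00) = -1.53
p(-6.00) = 0.82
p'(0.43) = -1.07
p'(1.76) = 0.07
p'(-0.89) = -2.64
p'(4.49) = 0.38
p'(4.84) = -0.20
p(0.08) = 1.24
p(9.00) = 0.64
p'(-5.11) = -0.17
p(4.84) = -0.61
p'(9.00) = 1.08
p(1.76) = 0.24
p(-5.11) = 0.26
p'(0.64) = -0.65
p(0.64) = 0.46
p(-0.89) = -1.17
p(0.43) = 0.64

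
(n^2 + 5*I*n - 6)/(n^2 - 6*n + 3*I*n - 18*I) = (n + 2*I)/(n - 6)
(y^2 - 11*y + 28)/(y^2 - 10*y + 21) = (y - 4)/(y - 3)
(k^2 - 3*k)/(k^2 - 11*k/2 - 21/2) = 2*k*(3 - k)/(-2*k^2 + 11*k + 21)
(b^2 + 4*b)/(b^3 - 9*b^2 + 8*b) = (b + 4)/(b^2 - 9*b + 8)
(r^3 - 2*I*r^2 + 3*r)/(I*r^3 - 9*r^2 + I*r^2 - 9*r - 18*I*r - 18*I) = r*(-I*r^2 - 2*r - 3*I)/(r^3 + r^2*(1 + 9*I) + 9*r*(-2 + I) - 18)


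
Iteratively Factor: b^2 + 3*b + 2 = (b + 2)*(b + 1)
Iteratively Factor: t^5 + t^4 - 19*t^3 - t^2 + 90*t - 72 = (t - 3)*(t^4 + 4*t^3 - 7*t^2 - 22*t + 24) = (t - 3)*(t + 4)*(t^3 - 7*t + 6) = (t - 3)*(t - 2)*(t + 4)*(t^2 + 2*t - 3) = (t - 3)*(t - 2)*(t + 3)*(t + 4)*(t - 1)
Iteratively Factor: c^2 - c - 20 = (c - 5)*(c + 4)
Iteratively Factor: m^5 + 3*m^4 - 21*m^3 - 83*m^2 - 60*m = (m + 4)*(m^4 - m^3 - 17*m^2 - 15*m) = (m - 5)*(m + 4)*(m^3 + 4*m^2 + 3*m) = (m - 5)*(m + 1)*(m + 4)*(m^2 + 3*m) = m*(m - 5)*(m + 1)*(m + 4)*(m + 3)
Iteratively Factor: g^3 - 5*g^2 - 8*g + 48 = (g - 4)*(g^2 - g - 12) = (g - 4)^2*(g + 3)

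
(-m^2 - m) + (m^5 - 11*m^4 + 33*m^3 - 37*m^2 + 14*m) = m^5 - 11*m^4 + 33*m^3 - 38*m^2 + 13*m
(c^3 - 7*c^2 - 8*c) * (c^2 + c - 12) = c^5 - 6*c^4 - 27*c^3 + 76*c^2 + 96*c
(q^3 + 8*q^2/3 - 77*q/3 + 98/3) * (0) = 0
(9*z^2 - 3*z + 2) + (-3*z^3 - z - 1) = -3*z^3 + 9*z^2 - 4*z + 1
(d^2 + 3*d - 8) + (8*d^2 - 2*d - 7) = 9*d^2 + d - 15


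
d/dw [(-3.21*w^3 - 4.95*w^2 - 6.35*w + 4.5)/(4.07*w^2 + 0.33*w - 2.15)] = (-13.0647*w^4 - 2.1186*w^3 + 44.9155*w^2 - 15.345*w + 12.1675)/(16.5649*w^4 + 2.6862*w^3 - 17.3921*w^2 - 1.419*w + 4.6225)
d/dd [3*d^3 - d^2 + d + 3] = 9*d^2 - 2*d + 1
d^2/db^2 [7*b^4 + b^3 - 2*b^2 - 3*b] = 84*b^2 + 6*b - 4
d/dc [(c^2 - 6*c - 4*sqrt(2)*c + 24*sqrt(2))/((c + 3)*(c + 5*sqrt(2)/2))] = (18*c^2 + 13*sqrt(2)*c^2 - 66*sqrt(2)*c - 360 - 234*sqrt(2))/(2*c^4 + 12*c^3 + 10*sqrt(2)*c^3 + 43*c^2 + 60*sqrt(2)*c^2 + 90*sqrt(2)*c + 150*c + 225)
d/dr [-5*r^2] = -10*r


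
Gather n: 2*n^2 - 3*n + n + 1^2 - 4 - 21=2*n^2 - 2*n - 24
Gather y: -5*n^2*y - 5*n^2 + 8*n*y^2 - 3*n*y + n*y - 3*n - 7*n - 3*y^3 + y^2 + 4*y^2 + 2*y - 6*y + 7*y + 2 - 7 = -5*n^2 - 10*n - 3*y^3 + y^2*(8*n + 5) + y*(-5*n^2 - 2*n + 3) - 5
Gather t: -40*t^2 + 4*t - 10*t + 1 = -40*t^2 - 6*t + 1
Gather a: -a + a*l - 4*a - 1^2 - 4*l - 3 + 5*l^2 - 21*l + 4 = a*(l - 5) + 5*l^2 - 25*l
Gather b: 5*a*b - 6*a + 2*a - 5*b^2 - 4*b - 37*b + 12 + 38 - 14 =-4*a - 5*b^2 + b*(5*a - 41) + 36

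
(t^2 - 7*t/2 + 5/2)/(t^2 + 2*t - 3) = (t - 5/2)/(t + 3)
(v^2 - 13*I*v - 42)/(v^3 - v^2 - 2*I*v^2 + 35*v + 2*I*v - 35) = (v - 6*I)/(v^2 + v*(-1 + 5*I) - 5*I)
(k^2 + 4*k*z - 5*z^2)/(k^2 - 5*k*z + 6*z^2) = (k^2 + 4*k*z - 5*z^2)/(k^2 - 5*k*z + 6*z^2)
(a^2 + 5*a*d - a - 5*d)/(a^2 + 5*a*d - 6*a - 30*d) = (a - 1)/(a - 6)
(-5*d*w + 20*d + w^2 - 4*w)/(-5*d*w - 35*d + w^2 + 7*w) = (w - 4)/(w + 7)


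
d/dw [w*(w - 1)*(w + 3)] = 3*w^2 + 4*w - 3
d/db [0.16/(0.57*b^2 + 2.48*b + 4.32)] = (-0.1824*b - 0.3968)/(0.57*b^2 + 2.48*b + 4.32)^2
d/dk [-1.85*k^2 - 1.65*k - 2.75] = -3.7*k - 1.65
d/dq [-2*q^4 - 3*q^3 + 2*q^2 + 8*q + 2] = -8*q^3 - 9*q^2 + 4*q + 8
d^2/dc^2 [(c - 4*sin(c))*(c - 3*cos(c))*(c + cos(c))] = 4*c^2*sin(c) + 2*c^2*cos(c) + 8*c*sin(c) - 16*c*sin(2*c) - 16*c*cos(c) + 6*c*cos(2*c) + 6*c - 11*sin(c) + 6*sin(2*c) - 27*sin(3*c) - 4*cos(c) + 16*cos(2*c)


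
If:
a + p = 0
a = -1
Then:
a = -1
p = 1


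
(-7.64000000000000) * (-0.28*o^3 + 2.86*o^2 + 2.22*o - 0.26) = 2.1392*o^3 - 21.8504*o^2 - 16.9608*o + 1.9864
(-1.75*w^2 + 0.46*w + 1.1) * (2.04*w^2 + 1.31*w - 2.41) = -3.57*w^4 - 1.3541*w^3 + 7.0641*w^2 + 0.3324*w - 2.651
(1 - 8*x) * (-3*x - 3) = 24*x^2 + 21*x - 3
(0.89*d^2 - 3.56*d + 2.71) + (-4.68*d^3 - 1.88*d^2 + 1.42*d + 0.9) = -4.68*d^3 - 0.99*d^2 - 2.14*d + 3.61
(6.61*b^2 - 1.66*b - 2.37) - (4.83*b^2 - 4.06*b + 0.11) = 1.78*b^2 + 2.4*b - 2.48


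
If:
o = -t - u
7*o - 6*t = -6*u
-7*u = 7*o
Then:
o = 0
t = 0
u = 0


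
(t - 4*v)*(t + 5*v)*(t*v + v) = t^3*v + t^2*v^2 + t^2*v - 20*t*v^3 + t*v^2 - 20*v^3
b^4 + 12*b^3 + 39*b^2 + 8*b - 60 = (b - 1)*(b + 2)*(b + 5)*(b + 6)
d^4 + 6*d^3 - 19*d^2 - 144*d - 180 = (d - 5)*(d + 2)*(d + 3)*(d + 6)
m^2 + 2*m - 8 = (m - 2)*(m + 4)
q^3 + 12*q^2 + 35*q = q*(q + 5)*(q + 7)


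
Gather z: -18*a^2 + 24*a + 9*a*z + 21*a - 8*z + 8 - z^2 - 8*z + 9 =-18*a^2 + 45*a - z^2 + z*(9*a - 16) + 17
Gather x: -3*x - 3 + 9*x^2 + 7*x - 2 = 9*x^2 + 4*x - 5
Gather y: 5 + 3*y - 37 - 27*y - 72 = -24*y - 104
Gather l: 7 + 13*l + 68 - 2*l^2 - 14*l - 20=-2*l^2 - l + 55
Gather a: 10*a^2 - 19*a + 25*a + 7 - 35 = 10*a^2 + 6*a - 28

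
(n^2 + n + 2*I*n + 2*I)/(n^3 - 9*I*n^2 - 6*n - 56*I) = (n + 1)/(n^2 - 11*I*n - 28)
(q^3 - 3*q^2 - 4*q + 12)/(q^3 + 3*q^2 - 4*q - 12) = (q - 3)/(q + 3)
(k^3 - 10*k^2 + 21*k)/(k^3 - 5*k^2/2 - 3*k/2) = 2*(k - 7)/(2*k + 1)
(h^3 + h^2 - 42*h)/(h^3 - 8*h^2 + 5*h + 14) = h*(h^2 + h - 42)/(h^3 - 8*h^2 + 5*h + 14)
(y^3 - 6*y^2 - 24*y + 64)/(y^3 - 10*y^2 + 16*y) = (y + 4)/y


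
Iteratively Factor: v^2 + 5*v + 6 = (v + 3)*(v + 2)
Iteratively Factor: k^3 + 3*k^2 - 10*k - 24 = (k + 2)*(k^2 + k - 12) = (k + 2)*(k + 4)*(k - 3)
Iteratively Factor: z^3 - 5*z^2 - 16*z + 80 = (z + 4)*(z^2 - 9*z + 20) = (z - 4)*(z + 4)*(z - 5)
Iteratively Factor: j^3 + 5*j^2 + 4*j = (j)*(j^2 + 5*j + 4) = j*(j + 4)*(j + 1)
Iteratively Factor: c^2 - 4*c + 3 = (c - 3)*(c - 1)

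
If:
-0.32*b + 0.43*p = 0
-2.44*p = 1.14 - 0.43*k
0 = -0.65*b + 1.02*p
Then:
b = 0.00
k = 2.65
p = 0.00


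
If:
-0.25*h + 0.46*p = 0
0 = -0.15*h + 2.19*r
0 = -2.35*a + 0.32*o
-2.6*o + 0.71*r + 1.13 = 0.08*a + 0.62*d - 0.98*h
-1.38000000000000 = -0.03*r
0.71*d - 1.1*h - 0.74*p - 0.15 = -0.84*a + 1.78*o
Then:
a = -6.34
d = 1311.99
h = 671.60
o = -46.53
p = 365.00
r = 46.00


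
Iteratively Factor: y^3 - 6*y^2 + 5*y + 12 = (y - 3)*(y^2 - 3*y - 4) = (y - 4)*(y - 3)*(y + 1)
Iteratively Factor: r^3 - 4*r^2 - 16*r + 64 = (r + 4)*(r^2 - 8*r + 16) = (r - 4)*(r + 4)*(r - 4)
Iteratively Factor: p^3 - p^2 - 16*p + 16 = (p + 4)*(p^2 - 5*p + 4) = (p - 4)*(p + 4)*(p - 1)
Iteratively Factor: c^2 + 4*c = (c)*(c + 4)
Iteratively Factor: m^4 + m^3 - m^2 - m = (m + 1)*(m^3 - m) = (m + 1)^2*(m^2 - m) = m*(m + 1)^2*(m - 1)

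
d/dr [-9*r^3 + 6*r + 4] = 6 - 27*r^2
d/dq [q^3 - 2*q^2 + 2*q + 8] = 3*q^2 - 4*q + 2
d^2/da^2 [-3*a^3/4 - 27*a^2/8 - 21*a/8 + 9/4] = -9*a/2 - 27/4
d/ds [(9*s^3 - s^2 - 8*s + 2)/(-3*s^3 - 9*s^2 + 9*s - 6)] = (-28*s^4 + 38*s^3 - 75*s^2 + 16*s + 10)/(3*(s^6 + 6*s^5 + 3*s^4 - 14*s^3 + 21*s^2 - 12*s + 4))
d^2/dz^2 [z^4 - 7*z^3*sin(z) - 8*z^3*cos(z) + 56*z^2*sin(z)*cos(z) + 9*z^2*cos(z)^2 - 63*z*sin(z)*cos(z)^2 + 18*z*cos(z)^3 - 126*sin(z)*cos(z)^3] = 7*z^3*sin(z) + 8*z^3*cos(z) + 48*z^2*sin(z) - 112*z^2*sin(2*z) - 42*z^2*cos(z) - 18*z^2*cos(2*z) + 12*z^2 - 105*z*sin(z)/4 - 36*z*sin(2*z) + 567*z*sin(3*z)/4 - 123*z*cos(z)/2 + 224*z*cos(2*z) - 81*z*cos(3*z)/2 - 27*sin(z) + 182*sin(2*z) - 27*sin(3*z) + 252*sin(4*z) - 63*cos(z)/2 + 9*cos(2*z) - 189*cos(3*z)/2 + 9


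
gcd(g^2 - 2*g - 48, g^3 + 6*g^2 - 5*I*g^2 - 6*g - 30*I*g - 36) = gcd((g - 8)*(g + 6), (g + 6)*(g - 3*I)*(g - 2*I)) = g + 6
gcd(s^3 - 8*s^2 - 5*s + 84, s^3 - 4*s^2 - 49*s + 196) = s^2 - 11*s + 28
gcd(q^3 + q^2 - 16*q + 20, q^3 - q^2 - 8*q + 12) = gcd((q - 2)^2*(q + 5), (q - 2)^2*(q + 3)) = q^2 - 4*q + 4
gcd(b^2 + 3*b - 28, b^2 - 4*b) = b - 4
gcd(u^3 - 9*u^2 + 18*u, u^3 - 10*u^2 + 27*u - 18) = u^2 - 9*u + 18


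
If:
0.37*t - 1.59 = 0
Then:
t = 4.30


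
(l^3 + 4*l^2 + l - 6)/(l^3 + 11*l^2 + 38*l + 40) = (l^2 + 2*l - 3)/(l^2 + 9*l + 20)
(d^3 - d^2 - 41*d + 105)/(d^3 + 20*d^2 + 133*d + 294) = (d^2 - 8*d + 15)/(d^2 + 13*d + 42)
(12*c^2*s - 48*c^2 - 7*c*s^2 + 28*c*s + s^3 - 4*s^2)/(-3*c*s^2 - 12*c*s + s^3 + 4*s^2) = (-4*c*s + 16*c + s^2 - 4*s)/(s*(s + 4))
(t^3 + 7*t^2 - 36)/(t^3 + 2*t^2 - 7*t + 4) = (t^3 + 7*t^2 - 36)/(t^3 + 2*t^2 - 7*t + 4)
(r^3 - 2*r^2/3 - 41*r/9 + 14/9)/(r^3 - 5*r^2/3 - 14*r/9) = (3*r^2 + 5*r - 2)/(r*(3*r + 2))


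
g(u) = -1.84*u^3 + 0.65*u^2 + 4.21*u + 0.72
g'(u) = -5.52*u^2 + 1.3*u + 4.21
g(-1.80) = 5.98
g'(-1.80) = -16.01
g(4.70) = -156.17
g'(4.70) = -111.62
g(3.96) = -86.68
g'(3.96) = -77.20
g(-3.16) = 51.97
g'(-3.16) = -55.02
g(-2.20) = 14.20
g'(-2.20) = -25.37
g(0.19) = 1.53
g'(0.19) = 4.26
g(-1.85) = 6.81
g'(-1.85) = -17.09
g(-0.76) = -1.30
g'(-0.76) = 0.03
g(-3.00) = 43.62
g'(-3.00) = -49.37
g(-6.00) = 396.30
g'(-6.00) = -202.31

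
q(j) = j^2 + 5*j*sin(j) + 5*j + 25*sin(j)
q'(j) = 5*j*cos(j) + 2*j + 5*sin(j) + 25*cos(j) + 5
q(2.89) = 32.62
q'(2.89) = -26.18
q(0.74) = 23.60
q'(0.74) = 31.05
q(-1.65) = -22.22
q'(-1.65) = -4.61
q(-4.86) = 0.01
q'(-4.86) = 0.33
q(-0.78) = -18.13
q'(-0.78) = 14.92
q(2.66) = 38.12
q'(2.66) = -21.31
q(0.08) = 2.44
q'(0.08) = 30.88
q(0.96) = 30.13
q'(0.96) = 28.11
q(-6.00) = 4.60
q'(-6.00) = -10.40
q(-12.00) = 65.22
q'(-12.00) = -45.85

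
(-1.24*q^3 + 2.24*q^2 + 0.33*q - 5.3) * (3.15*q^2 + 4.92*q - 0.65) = -3.906*q^5 + 0.9552*q^4 + 12.8663*q^3 - 16.5274*q^2 - 26.2905*q + 3.445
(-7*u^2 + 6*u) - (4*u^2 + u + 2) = -11*u^2 + 5*u - 2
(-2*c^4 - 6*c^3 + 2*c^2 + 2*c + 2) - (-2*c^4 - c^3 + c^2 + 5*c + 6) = -5*c^3 + c^2 - 3*c - 4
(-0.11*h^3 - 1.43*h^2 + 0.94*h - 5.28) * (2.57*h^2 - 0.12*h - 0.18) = -0.2827*h^5 - 3.6619*h^4 + 2.6072*h^3 - 13.425*h^2 + 0.4644*h + 0.9504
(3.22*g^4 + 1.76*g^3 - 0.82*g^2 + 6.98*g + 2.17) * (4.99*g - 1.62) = 16.0678*g^5 + 3.566*g^4 - 6.943*g^3 + 36.1586*g^2 - 0.4793*g - 3.5154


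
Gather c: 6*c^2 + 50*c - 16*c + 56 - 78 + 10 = 6*c^2 + 34*c - 12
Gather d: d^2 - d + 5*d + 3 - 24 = d^2 + 4*d - 21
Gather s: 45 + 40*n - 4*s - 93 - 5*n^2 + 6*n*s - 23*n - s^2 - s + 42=-5*n^2 + 17*n - s^2 + s*(6*n - 5) - 6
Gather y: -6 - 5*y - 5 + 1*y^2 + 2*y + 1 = y^2 - 3*y - 10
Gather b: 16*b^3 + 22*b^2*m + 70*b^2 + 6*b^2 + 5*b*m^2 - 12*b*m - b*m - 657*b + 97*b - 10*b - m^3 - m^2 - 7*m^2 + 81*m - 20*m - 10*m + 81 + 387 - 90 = 16*b^3 + b^2*(22*m + 76) + b*(5*m^2 - 13*m - 570) - m^3 - 8*m^2 + 51*m + 378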